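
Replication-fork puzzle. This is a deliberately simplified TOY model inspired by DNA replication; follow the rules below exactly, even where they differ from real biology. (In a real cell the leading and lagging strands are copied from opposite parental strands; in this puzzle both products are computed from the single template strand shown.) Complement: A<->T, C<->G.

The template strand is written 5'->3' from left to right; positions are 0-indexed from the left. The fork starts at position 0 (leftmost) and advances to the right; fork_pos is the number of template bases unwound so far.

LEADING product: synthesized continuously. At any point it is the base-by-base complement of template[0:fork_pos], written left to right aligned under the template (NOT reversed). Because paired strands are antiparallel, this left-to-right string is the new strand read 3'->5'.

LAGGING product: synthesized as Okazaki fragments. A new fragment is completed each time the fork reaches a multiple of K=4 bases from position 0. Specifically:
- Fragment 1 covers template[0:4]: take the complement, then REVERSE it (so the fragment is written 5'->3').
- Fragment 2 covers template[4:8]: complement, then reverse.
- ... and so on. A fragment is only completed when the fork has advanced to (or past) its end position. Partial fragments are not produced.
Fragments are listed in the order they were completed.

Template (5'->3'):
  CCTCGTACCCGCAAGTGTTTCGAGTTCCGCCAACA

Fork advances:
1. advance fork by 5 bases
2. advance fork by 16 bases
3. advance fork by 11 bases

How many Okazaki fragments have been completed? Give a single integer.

Answer: 8

Derivation:
Step 1: advance 5 -> fork_pos = 0 + 5 = 5. Reached multiple(s) of 4: 4 -> fragment 1 completed (1 total).
Step 2: advance 16 -> fork_pos = 5 + 16 = 21. Reached multiple(s) of 4: 8, 12, 16, 20 -> fragments 2-5 completed (5 total).
Step 3: advance 11 -> fork_pos = 21 + 11 = 32. Reached multiple(s) of 4: 24, 28, 32 -> fragments 6-8 completed (8 total).
Check: final fork_pos = 32; the multiples of 4 that are <= 32 are 4..32 -> 32 // 4 = 8 completed fragment(s).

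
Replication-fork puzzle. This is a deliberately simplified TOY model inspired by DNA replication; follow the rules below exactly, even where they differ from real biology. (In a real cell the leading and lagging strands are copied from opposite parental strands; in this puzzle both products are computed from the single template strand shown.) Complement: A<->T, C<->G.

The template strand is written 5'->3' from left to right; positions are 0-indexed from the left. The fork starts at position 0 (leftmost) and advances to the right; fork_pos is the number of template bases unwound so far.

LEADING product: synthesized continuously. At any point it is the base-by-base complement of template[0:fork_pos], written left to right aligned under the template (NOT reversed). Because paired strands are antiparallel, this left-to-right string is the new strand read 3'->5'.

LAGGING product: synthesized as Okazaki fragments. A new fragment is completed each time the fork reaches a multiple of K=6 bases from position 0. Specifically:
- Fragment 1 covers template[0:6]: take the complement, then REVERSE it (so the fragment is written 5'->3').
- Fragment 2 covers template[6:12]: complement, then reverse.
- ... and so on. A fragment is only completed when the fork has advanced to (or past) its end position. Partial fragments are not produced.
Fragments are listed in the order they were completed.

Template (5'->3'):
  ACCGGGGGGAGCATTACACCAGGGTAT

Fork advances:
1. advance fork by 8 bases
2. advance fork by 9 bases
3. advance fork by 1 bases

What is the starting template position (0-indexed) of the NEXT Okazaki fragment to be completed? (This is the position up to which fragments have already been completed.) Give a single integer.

Answer: 18

Derivation:
Step 1: advance 8 -> fork_pos = 0 + 8 = 8. Reached multiple(s) of 6: 6 -> fragment 1 completed (1 total).
Step 2: advance 9 -> fork_pos = 8 + 9 = 17. Reached multiple(s) of 6: 12 -> fragment 2 completed (2 total).
Step 3: advance 1 -> fork_pos = 17 + 1 = 18. Reached multiple(s) of 6: 18 -> fragment 3 completed (3 total).
3 fragment(s) completed, covering template[0:18] (3 x 6 = 18). The next fragment, fragment 4, covers template[18:24], so it starts at position 18.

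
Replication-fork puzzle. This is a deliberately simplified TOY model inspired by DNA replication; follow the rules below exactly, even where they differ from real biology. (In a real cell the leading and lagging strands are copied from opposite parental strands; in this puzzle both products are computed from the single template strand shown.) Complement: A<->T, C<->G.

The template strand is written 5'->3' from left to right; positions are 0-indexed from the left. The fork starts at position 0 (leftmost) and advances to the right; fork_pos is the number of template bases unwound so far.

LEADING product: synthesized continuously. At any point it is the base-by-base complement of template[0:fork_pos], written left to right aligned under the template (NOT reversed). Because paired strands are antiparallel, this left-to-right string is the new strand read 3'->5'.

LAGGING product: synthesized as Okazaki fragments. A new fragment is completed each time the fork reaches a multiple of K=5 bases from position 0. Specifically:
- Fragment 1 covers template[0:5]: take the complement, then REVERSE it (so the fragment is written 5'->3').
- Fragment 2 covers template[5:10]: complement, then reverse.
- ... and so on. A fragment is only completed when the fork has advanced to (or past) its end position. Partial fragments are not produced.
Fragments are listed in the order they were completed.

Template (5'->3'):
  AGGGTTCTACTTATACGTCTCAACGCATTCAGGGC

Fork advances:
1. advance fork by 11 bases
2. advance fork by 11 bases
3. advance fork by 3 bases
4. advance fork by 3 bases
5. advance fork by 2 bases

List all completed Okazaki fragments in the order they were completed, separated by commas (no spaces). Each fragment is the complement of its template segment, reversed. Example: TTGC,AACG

Answer: ACCCT,GTAGA,TATAA,AGACG,CGTTG,GAATG

Derivation:
Step 1: advance 11 -> fork_pos = 0 + 11 = 11. Reached multiple(s) of 5: 5, 10 -> fragments 1-2 completed (2 total).
Step 2: advance 11 -> fork_pos = 11 + 11 = 22. Reached multiple(s) of 5: 15, 20 -> fragments 3-4 completed (4 total).
Step 3: advance 3 -> fork_pos = 22 + 3 = 25. Reached multiple(s) of 5: 25 -> fragment 5 completed (5 total).
Step 4: advance 3 -> fork_pos = 25 + 3 = 28. Next multiple of 5 is 30 (not reached); still 5 fragment(s).
Step 5: advance 2 -> fork_pos = 28 + 2 = 30. Reached multiple(s) of 5: 30 -> fragment 6 completed (6 total).
Final fork_pos = 30, so 6 fragment(s) are complete. Build each: template segment -> complement -> reverse.
Fragment 1: template[0:5] = AGGGT -> complement TCCCA -> reversed ACCCT
Fragment 2: template[5:10] = TCTAC -> complement AGATG -> reversed GTAGA
Fragment 3: template[10:15] = TTATA -> complement AATAT -> reversed TATAA
Fragment 4: template[15:20] = CGTCT -> complement GCAGA -> reversed AGACG
Fragment 5: template[20:25] = CAACG -> complement GTTGC -> reversed CGTTG
Fragment 6: template[25:30] = CATTC -> complement GTAAG -> reversed GAATG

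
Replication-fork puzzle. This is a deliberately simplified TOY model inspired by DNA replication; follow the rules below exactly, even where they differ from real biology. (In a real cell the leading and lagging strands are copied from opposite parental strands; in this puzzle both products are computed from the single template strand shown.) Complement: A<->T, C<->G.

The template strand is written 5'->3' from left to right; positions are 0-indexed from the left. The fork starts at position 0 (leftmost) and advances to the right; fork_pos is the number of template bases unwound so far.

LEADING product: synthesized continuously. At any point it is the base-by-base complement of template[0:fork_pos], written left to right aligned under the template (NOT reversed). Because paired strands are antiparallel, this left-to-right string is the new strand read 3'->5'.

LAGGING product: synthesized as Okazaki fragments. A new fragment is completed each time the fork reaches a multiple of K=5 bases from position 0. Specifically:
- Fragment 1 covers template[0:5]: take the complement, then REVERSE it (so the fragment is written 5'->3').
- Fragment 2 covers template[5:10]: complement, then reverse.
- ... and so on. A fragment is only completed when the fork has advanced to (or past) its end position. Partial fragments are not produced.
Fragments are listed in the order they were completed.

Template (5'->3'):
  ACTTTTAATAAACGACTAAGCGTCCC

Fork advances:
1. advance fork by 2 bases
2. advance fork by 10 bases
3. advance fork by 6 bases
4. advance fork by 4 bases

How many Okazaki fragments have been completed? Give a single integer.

Answer: 4

Derivation:
Step 1: advance 2 -> fork_pos = 0 + 2 = 2. Next multiple of 5 is 5 (not reached); still 0 fragment(s).
Step 2: advance 10 -> fork_pos = 2 + 10 = 12. Reached multiple(s) of 5: 5, 10 -> fragments 1-2 completed (2 total).
Step 3: advance 6 -> fork_pos = 12 + 6 = 18. Reached multiple(s) of 5: 15 -> fragment 3 completed (3 total).
Step 4: advance 4 -> fork_pos = 18 + 4 = 22. Reached multiple(s) of 5: 20 -> fragment 4 completed (4 total).
Check: final fork_pos = 22; the multiples of 5 that are <= 22 are 5..20 -> 22 // 5 = 4 completed fragment(s).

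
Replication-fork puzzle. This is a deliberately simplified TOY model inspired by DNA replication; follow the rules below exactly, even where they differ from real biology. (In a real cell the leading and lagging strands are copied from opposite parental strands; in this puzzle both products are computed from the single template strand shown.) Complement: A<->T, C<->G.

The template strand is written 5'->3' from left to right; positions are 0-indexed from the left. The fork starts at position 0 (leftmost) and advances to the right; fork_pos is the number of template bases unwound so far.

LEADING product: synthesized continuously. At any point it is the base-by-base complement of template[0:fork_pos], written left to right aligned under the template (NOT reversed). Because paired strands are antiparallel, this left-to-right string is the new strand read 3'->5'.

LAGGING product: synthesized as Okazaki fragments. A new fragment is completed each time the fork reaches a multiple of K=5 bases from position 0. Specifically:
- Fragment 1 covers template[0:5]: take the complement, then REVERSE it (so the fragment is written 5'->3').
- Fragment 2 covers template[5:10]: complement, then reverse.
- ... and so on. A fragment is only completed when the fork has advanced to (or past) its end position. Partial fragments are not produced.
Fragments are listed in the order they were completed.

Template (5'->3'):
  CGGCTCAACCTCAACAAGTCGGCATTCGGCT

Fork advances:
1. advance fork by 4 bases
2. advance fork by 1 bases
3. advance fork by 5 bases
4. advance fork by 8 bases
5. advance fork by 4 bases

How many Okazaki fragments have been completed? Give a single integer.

Answer: 4

Derivation:
Step 1: advance 4 -> fork_pos = 0 + 4 = 4. Next multiple of 5 is 5 (not reached); still 0 fragment(s).
Step 2: advance 1 -> fork_pos = 4 + 1 = 5. Reached multiple(s) of 5: 5 -> fragment 1 completed (1 total).
Step 3: advance 5 -> fork_pos = 5 + 5 = 10. Reached multiple(s) of 5: 10 -> fragment 2 completed (2 total).
Step 4: advance 8 -> fork_pos = 10 + 8 = 18. Reached multiple(s) of 5: 15 -> fragment 3 completed (3 total).
Step 5: advance 4 -> fork_pos = 18 + 4 = 22. Reached multiple(s) of 5: 20 -> fragment 4 completed (4 total).
Check: final fork_pos = 22; the multiples of 5 that are <= 22 are 5..20 -> 22 // 5 = 4 completed fragment(s).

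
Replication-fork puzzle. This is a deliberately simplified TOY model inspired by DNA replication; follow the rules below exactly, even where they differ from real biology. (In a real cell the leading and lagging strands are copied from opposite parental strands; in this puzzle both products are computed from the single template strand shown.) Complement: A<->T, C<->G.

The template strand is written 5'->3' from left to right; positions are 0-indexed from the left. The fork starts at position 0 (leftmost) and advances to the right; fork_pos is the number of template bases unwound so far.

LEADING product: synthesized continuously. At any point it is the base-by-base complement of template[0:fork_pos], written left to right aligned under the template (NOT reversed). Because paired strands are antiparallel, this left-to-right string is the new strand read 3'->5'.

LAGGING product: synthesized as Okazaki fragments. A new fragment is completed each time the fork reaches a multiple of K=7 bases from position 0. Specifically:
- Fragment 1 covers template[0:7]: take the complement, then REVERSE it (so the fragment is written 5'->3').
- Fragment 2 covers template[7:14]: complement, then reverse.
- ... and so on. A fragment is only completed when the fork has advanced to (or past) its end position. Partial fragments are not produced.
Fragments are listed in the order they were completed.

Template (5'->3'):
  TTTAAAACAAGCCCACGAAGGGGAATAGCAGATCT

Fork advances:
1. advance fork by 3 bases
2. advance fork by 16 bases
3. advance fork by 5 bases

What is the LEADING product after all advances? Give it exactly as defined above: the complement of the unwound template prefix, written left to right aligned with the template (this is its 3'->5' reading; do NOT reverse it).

Step 1: advance 3 -> fork_pos = 0 + 3 = 3.
Step 2: advance 16 -> fork_pos = 3 + 16 = 19.
Step 3: advance 5 -> fork_pos = 19 + 5 = 24.
Unwound prefix: template[0:24] = TTTAAAACAAGCCCACGAAGGGGA
Complement it base by base (A<->T, C<->G), keeping left-to-right order:
  [0:5] TTTAA -> AAATT
  [5:10] AACAA -> TTGTT
  [10:15] GCCCA -> CGGGT
  [15:20] CGAAG -> GCTTC
  [20:24] GGGA -> CCCT
Concatenate: AAATTTTGTTCGGGTGCTTCCCCT (length 24; written aligned with the template, i.e. 3'->5').

Answer: AAATTTTGTTCGGGTGCTTCCCCT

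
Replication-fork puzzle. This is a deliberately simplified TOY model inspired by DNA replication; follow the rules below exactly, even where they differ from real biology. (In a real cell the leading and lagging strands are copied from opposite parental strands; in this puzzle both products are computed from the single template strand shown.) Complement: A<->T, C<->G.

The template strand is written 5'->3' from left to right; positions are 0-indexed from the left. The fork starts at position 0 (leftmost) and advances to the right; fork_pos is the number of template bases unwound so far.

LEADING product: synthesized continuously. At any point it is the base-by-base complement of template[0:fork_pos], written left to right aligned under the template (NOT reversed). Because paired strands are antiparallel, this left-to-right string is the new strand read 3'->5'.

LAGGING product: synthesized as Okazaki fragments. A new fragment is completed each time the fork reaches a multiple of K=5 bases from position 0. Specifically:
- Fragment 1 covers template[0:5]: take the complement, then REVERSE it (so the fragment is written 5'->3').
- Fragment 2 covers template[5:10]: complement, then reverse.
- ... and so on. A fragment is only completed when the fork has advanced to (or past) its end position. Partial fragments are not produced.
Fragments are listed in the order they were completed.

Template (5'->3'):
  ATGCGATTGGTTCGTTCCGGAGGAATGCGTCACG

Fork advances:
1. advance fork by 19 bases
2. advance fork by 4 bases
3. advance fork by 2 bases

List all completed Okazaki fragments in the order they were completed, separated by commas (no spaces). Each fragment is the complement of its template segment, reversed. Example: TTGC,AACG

Step 1: advance 19 -> fork_pos = 0 + 19 = 19. Reached multiple(s) of 5: 5, 10, 15 -> fragments 1-3 completed (3 total).
Step 2: advance 4 -> fork_pos = 19 + 4 = 23. Reached multiple(s) of 5: 20 -> fragment 4 completed (4 total).
Step 3: advance 2 -> fork_pos = 23 + 2 = 25. Reached multiple(s) of 5: 25 -> fragment 5 completed (5 total).
Final fork_pos = 25, so 5 fragment(s) are complete. Build each: template segment -> complement -> reverse.
Fragment 1: template[0:5] = ATGCG -> complement TACGC -> reversed CGCAT
Fragment 2: template[5:10] = ATTGG -> complement TAACC -> reversed CCAAT
Fragment 3: template[10:15] = TTCGT -> complement AAGCA -> reversed ACGAA
Fragment 4: template[15:20] = TCCGG -> complement AGGCC -> reversed CCGGA
Fragment 5: template[20:25] = AGGAA -> complement TCCTT -> reversed TTCCT

Answer: CGCAT,CCAAT,ACGAA,CCGGA,TTCCT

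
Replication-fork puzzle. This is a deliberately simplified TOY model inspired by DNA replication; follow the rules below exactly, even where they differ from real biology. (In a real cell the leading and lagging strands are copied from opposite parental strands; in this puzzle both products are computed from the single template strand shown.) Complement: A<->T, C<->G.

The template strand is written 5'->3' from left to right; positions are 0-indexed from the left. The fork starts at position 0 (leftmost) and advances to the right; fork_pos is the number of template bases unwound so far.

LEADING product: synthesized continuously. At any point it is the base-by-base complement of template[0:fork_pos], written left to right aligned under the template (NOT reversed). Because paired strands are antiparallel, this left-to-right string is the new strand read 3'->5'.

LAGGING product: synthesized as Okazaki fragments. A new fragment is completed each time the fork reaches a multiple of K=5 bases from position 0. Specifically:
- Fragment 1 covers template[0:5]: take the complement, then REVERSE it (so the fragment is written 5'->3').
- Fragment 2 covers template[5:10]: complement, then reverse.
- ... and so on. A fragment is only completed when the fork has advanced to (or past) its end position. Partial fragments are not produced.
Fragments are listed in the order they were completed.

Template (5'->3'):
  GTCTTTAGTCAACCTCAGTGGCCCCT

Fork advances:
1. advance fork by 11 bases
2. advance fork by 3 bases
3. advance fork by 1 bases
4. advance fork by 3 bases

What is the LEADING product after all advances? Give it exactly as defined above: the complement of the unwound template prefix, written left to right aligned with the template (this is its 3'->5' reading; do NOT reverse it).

Step 1: advance 11 -> fork_pos = 0 + 11 = 11.
Step 2: advance 3 -> fork_pos = 11 + 3 = 14.
Step 3: advance 1 -> fork_pos = 14 + 1 = 15.
Step 4: advance 3 -> fork_pos = 15 + 3 = 18.
Unwound prefix: template[0:18] = GTCTTTAGTCAACCTCAG
Complement it base by base (A<->T, C<->G), keeping left-to-right order:
  [0:5] GTCTT -> CAGAA
  [5:10] TAGTC -> ATCAG
  [10:15] AACCT -> TTGGA
  [15:18] CAG -> GTC
Concatenate: CAGAAATCAGTTGGAGTC (length 18; written aligned with the template, i.e. 3'->5').

Answer: CAGAAATCAGTTGGAGTC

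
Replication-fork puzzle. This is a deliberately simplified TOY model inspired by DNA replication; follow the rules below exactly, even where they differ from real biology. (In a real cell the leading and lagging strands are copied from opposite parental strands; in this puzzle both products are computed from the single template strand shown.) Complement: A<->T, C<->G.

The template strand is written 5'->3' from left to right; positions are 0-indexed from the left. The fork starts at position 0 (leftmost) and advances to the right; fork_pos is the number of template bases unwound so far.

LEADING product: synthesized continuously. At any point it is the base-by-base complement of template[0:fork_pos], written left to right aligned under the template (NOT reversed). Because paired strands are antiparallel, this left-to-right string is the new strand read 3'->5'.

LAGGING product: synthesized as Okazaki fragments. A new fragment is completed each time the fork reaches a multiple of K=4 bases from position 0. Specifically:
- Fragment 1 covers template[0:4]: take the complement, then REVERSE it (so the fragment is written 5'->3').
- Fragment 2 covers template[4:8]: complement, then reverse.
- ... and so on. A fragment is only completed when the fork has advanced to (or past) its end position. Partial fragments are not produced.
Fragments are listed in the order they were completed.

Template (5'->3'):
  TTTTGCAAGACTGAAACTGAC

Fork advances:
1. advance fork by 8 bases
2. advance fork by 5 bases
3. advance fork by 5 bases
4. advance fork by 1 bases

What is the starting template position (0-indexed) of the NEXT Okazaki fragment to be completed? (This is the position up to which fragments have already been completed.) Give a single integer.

Answer: 16

Derivation:
Step 1: advance 8 -> fork_pos = 0 + 8 = 8. Reached multiple(s) of 4: 4, 8 -> fragments 1-2 completed (2 total).
Step 2: advance 5 -> fork_pos = 8 + 5 = 13. Reached multiple(s) of 4: 12 -> fragment 3 completed (3 total).
Step 3: advance 5 -> fork_pos = 13 + 5 = 18. Reached multiple(s) of 4: 16 -> fragment 4 completed (4 total).
Step 4: advance 1 -> fork_pos = 18 + 1 = 19. Next multiple of 4 is 20 (not reached); still 4 fragment(s).
4 fragment(s) completed, covering template[0:16] (4 x 4 = 16). The next fragment, fragment 5, covers template[16:20], so it starts at position 16.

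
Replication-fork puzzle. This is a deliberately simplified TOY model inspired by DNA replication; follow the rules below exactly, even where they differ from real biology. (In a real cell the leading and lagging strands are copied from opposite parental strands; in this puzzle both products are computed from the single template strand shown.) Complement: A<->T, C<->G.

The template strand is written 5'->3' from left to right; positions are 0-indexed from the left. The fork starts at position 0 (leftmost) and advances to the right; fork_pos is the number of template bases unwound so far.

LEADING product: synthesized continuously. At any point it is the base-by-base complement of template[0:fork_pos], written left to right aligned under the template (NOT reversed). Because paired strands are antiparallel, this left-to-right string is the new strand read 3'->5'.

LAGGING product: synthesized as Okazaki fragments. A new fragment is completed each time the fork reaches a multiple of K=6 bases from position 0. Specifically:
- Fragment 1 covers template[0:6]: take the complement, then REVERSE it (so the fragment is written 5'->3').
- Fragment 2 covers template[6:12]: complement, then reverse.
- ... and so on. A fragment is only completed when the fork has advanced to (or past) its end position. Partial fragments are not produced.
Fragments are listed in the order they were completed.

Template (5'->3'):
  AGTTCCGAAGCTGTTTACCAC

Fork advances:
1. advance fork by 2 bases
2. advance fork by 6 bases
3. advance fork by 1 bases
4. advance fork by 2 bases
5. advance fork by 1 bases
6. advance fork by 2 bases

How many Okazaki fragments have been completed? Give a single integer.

Answer: 2

Derivation:
Step 1: advance 2 -> fork_pos = 0 + 2 = 2. Next multiple of 6 is 6 (not reached); still 0 fragment(s).
Step 2: advance 6 -> fork_pos = 2 + 6 = 8. Reached multiple(s) of 6: 6 -> fragment 1 completed (1 total).
Step 3: advance 1 -> fork_pos = 8 + 1 = 9. Next multiple of 6 is 12 (not reached); still 1 fragment(s).
Step 4: advance 2 -> fork_pos = 9 + 2 = 11. Next multiple of 6 is 12 (not reached); still 1 fragment(s).
Step 5: advance 1 -> fork_pos = 11 + 1 = 12. Reached multiple(s) of 6: 12 -> fragment 2 completed (2 total).
Step 6: advance 2 -> fork_pos = 12 + 2 = 14. Next multiple of 6 is 18 (not reached); still 2 fragment(s).
Check: final fork_pos = 14; the multiples of 6 that are <= 14 are 6..12 -> 14 // 6 = 2 completed fragment(s).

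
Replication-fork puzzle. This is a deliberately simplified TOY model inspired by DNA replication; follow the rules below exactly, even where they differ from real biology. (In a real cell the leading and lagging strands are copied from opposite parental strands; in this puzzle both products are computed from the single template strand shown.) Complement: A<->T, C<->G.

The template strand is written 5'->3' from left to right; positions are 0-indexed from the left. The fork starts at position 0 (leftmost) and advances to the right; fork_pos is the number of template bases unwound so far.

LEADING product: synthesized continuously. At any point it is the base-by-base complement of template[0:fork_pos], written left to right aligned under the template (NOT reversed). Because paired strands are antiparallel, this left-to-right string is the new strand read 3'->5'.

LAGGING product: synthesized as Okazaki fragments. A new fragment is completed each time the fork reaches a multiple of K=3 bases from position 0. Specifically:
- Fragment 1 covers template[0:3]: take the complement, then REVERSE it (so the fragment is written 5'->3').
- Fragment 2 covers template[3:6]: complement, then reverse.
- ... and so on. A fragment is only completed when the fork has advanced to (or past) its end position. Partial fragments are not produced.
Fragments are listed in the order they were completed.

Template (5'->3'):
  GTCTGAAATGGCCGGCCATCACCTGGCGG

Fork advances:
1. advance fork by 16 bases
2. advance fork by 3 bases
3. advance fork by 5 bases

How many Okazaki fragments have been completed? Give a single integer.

Answer: 8

Derivation:
Step 1: advance 16 -> fork_pos = 0 + 16 = 16. Reached multiple(s) of 3: 3, 6, 9, 12, 15 -> fragments 1-5 completed (5 total).
Step 2: advance 3 -> fork_pos = 16 + 3 = 19. Reached multiple(s) of 3: 18 -> fragment 6 completed (6 total).
Step 3: advance 5 -> fork_pos = 19 + 5 = 24. Reached multiple(s) of 3: 21, 24 -> fragments 7-8 completed (8 total).
Check: final fork_pos = 24; the multiples of 3 that are <= 24 are 3..24 -> 24 // 3 = 8 completed fragment(s).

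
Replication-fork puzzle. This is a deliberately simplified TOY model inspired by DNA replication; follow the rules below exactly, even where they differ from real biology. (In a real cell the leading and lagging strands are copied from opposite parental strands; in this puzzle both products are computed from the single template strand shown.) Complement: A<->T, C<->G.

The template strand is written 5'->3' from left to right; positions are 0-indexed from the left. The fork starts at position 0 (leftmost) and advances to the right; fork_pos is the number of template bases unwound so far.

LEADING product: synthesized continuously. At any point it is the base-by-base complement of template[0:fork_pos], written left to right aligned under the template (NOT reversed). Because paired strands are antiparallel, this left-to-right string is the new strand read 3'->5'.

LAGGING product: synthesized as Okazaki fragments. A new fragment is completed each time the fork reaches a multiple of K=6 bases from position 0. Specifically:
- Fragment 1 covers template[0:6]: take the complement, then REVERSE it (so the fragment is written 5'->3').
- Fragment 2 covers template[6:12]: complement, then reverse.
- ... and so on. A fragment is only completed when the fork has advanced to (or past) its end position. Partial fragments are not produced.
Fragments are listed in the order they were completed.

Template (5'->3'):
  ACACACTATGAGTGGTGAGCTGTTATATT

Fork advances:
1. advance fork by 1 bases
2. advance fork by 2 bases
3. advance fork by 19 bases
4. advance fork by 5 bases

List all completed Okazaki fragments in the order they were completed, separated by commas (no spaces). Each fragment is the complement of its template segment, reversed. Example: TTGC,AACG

Answer: GTGTGT,CTCATA,TCACCA,AACAGC

Derivation:
Step 1: advance 1 -> fork_pos = 0 + 1 = 1. Next multiple of 6 is 6 (not reached); still 0 fragment(s).
Step 2: advance 2 -> fork_pos = 1 + 2 = 3. Next multiple of 6 is 6 (not reached); still 0 fragment(s).
Step 3: advance 19 -> fork_pos = 3 + 19 = 22. Reached multiple(s) of 6: 6, 12, 18 -> fragments 1-3 completed (3 total).
Step 4: advance 5 -> fork_pos = 22 + 5 = 27. Reached multiple(s) of 6: 24 -> fragment 4 completed (4 total).
Final fork_pos = 27, so 4 fragment(s) are complete. Build each: template segment -> complement -> reverse.
Fragment 1: template[0:6] = ACACAC -> complement TGTGTG -> reversed GTGTGT
Fragment 2: template[6:12] = TATGAG -> complement ATACTC -> reversed CTCATA
Fragment 3: template[12:18] = TGGTGA -> complement ACCACT -> reversed TCACCA
Fragment 4: template[18:24] = GCTGTT -> complement CGACAA -> reversed AACAGC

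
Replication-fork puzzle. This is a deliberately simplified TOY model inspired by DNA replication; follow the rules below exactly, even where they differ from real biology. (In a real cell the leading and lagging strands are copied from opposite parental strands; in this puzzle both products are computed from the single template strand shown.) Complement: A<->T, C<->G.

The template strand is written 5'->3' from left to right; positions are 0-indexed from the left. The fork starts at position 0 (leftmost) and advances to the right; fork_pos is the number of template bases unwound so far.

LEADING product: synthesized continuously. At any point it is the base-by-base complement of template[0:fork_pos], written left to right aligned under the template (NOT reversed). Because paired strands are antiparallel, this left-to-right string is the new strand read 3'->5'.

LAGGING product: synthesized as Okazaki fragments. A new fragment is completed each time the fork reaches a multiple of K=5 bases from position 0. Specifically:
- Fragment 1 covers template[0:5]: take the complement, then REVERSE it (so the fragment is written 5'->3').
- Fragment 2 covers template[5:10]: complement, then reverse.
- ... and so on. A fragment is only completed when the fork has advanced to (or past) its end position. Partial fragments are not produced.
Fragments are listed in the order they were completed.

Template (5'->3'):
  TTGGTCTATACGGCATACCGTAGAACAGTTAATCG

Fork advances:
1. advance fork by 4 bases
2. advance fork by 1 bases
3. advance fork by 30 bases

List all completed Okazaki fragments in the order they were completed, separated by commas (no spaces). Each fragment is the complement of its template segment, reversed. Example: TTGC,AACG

Step 1: advance 4 -> fork_pos = 0 + 4 = 4. Next multiple of 5 is 5 (not reached); still 0 fragment(s).
Step 2: advance 1 -> fork_pos = 4 + 1 = 5. Reached multiple(s) of 5: 5 -> fragment 1 completed (1 total).
Step 3: advance 30 -> fork_pos = 5 + 30 = 35. Reached multiple(s) of 5: 10, 15, 20, 25, 30, 35 -> fragments 2-7 completed (7 total).
Final fork_pos = 35, so 7 fragment(s) are complete. Build each: template segment -> complement -> reverse.
Fragment 1: template[0:5] = TTGGT -> complement AACCA -> reversed ACCAA
Fragment 2: template[5:10] = CTATA -> complement GATAT -> reversed TATAG
Fragment 3: template[10:15] = CGGCA -> complement GCCGT -> reversed TGCCG
Fragment 4: template[15:20] = TACCG -> complement ATGGC -> reversed CGGTA
Fragment 5: template[20:25] = TAGAA -> complement ATCTT -> reversed TTCTA
Fragment 6: template[25:30] = CAGTT -> complement GTCAA -> reversed AACTG
Fragment 7: template[30:35] = AATCG -> complement TTAGC -> reversed CGATT

Answer: ACCAA,TATAG,TGCCG,CGGTA,TTCTA,AACTG,CGATT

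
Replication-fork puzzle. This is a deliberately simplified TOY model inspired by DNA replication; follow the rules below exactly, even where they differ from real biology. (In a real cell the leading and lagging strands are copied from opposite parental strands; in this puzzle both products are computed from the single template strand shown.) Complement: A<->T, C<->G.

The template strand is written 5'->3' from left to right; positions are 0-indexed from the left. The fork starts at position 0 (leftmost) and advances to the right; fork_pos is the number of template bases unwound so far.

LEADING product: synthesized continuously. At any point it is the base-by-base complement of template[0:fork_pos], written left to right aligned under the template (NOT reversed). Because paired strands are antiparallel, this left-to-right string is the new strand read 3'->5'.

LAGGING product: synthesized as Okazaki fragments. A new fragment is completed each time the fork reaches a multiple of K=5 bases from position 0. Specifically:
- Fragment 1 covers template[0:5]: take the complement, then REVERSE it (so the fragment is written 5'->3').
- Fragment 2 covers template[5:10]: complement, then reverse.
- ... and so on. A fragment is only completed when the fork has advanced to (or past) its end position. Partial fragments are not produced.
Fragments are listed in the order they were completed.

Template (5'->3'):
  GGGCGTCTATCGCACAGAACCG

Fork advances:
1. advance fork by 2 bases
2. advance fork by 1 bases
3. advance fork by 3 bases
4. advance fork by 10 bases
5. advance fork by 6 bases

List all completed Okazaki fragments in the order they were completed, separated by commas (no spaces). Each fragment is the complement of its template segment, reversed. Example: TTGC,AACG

Step 1: advance 2 -> fork_pos = 0 + 2 = 2. Next multiple of 5 is 5 (not reached); still 0 fragment(s).
Step 2: advance 1 -> fork_pos = 2 + 1 = 3. Next multiple of 5 is 5 (not reached); still 0 fragment(s).
Step 3: advance 3 -> fork_pos = 3 + 3 = 6. Reached multiple(s) of 5: 5 -> fragment 1 completed (1 total).
Step 4: advance 10 -> fork_pos = 6 + 10 = 16. Reached multiple(s) of 5: 10, 15 -> fragments 2-3 completed (3 total).
Step 5: advance 6 -> fork_pos = 16 + 6 = 22. Reached multiple(s) of 5: 20 -> fragment 4 completed (4 total).
Final fork_pos = 22, so 4 fragment(s) are complete. Build each: template segment -> complement -> reverse.
Fragment 1: template[0:5] = GGGCG -> complement CCCGC -> reversed CGCCC
Fragment 2: template[5:10] = TCTAT -> complement AGATA -> reversed ATAGA
Fragment 3: template[10:15] = CGCAC -> complement GCGTG -> reversed GTGCG
Fragment 4: template[15:20] = AGAAC -> complement TCTTG -> reversed GTTCT

Answer: CGCCC,ATAGA,GTGCG,GTTCT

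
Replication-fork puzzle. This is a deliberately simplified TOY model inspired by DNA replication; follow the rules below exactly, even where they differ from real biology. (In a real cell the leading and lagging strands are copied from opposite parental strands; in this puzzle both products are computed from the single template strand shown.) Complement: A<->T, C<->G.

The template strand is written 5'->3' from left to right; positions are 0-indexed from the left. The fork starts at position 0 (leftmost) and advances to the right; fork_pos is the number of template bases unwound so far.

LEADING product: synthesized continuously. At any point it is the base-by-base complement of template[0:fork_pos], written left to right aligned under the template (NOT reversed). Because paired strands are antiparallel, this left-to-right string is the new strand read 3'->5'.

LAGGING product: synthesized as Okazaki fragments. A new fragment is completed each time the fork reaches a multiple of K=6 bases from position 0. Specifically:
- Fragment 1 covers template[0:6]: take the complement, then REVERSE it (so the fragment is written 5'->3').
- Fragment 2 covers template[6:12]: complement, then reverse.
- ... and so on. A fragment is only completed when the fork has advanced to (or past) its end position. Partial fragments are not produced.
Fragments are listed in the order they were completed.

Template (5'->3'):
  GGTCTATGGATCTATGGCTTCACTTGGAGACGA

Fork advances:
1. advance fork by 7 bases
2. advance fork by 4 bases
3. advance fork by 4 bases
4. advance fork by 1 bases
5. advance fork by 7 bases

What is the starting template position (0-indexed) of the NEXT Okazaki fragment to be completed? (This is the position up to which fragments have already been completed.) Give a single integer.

Step 1: advance 7 -> fork_pos = 0 + 7 = 7. Reached multiple(s) of 6: 6 -> fragment 1 completed (1 total).
Step 2: advance 4 -> fork_pos = 7 + 4 = 11. Next multiple of 6 is 12 (not reached); still 1 fragment(s).
Step 3: advance 4 -> fork_pos = 11 + 4 = 15. Reached multiple(s) of 6: 12 -> fragment 2 completed (2 total).
Step 4: advance 1 -> fork_pos = 15 + 1 = 16. Next multiple of 6 is 18 (not reached); still 2 fragment(s).
Step 5: advance 7 -> fork_pos = 16 + 7 = 23. Reached multiple(s) of 6: 18 -> fragment 3 completed (3 total).
3 fragment(s) completed, covering template[0:18] (3 x 6 = 18). The next fragment, fragment 4, covers template[18:24], so it starts at position 18.

Answer: 18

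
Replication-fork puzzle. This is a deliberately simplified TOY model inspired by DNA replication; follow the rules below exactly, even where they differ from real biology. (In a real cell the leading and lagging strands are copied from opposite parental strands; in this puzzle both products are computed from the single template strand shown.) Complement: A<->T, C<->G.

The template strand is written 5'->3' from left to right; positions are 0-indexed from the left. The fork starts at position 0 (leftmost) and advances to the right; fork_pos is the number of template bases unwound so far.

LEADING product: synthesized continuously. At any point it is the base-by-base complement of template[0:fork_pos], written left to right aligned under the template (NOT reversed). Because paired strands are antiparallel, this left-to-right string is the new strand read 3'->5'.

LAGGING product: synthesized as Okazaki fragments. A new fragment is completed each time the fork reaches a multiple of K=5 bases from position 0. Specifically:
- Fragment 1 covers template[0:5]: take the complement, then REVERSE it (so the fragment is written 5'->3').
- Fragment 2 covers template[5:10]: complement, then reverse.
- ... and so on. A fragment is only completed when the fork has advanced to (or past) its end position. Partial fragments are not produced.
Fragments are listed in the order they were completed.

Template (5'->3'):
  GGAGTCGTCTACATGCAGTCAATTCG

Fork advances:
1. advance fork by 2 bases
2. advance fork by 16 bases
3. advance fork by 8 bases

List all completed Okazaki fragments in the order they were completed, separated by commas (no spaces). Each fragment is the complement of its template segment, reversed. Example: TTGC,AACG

Step 1: advance 2 -> fork_pos = 0 + 2 = 2. Next multiple of 5 is 5 (not reached); still 0 fragment(s).
Step 2: advance 16 -> fork_pos = 2 + 16 = 18. Reached multiple(s) of 5: 5, 10, 15 -> fragments 1-3 completed (3 total).
Step 3: advance 8 -> fork_pos = 18 + 8 = 26. Reached multiple(s) of 5: 20, 25 -> fragments 4-5 completed (5 total).
Final fork_pos = 26, so 5 fragment(s) are complete. Build each: template segment -> complement -> reverse.
Fragment 1: template[0:5] = GGAGT -> complement CCTCA -> reversed ACTCC
Fragment 2: template[5:10] = CGTCT -> complement GCAGA -> reversed AGACG
Fragment 3: template[10:15] = ACATG -> complement TGTAC -> reversed CATGT
Fragment 4: template[15:20] = CAGTC -> complement GTCAG -> reversed GACTG
Fragment 5: template[20:25] = AATTC -> complement TTAAG -> reversed GAATT

Answer: ACTCC,AGACG,CATGT,GACTG,GAATT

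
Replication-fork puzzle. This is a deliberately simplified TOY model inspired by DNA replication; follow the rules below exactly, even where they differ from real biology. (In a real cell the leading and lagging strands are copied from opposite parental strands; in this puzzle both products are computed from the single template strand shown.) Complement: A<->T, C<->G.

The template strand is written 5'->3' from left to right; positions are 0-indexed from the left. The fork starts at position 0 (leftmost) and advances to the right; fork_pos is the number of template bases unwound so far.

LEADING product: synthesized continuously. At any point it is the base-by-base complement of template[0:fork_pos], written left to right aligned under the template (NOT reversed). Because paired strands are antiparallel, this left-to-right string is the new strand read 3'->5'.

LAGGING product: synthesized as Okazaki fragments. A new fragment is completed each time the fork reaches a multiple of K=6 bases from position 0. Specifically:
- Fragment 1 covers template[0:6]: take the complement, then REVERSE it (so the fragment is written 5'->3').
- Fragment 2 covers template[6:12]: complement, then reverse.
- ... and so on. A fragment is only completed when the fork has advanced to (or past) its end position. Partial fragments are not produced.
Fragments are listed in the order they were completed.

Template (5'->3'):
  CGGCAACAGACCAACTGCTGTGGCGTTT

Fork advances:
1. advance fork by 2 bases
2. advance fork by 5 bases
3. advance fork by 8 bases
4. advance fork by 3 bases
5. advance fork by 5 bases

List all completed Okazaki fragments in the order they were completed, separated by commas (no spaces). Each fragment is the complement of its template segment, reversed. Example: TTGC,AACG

Answer: TTGCCG,GGTCTG,GCAGTT

Derivation:
Step 1: advance 2 -> fork_pos = 0 + 2 = 2. Next multiple of 6 is 6 (not reached); still 0 fragment(s).
Step 2: advance 5 -> fork_pos = 2 + 5 = 7. Reached multiple(s) of 6: 6 -> fragment 1 completed (1 total).
Step 3: advance 8 -> fork_pos = 7 + 8 = 15. Reached multiple(s) of 6: 12 -> fragment 2 completed (2 total).
Step 4: advance 3 -> fork_pos = 15 + 3 = 18. Reached multiple(s) of 6: 18 -> fragment 3 completed (3 total).
Step 5: advance 5 -> fork_pos = 18 + 5 = 23. Next multiple of 6 is 24 (not reached); still 3 fragment(s).
Final fork_pos = 23, so 3 fragment(s) are complete. Build each: template segment -> complement -> reverse.
Fragment 1: template[0:6] = CGGCAA -> complement GCCGTT -> reversed TTGCCG
Fragment 2: template[6:12] = CAGACC -> complement GTCTGG -> reversed GGTCTG
Fragment 3: template[12:18] = AACTGC -> complement TTGACG -> reversed GCAGTT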